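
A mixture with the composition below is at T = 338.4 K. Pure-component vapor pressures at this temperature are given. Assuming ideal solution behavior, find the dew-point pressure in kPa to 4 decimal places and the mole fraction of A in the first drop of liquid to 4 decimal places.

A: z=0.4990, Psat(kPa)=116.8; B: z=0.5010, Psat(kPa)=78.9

At the dew point ψ → 1, so Σzᵢ/Kᵢ = 1 with Kᵢ = Pᵢˢᵃᵗ/P ⇒ 1/P = Σzᵢ/Pᵢˢᵃᵗ.
1/P = 0.4990/116.8 + 0.5010/78.9 = 0.0106221 ⇒ P = 94.1436 kPa
xᵢ = zᵢP/Pᵢˢᵃᵗ ⇒ x_A = 0.4990·94.1436/116.8 = 0.4022

Pdew = 94.1436 kPa, x_A = 0.4022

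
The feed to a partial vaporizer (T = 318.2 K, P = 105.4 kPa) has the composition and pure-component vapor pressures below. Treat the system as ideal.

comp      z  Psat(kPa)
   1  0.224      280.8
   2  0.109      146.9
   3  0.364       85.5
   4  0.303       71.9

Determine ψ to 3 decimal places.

Raoult's law: Kᵢ = Pᵢˢᵃᵗ/P = Pᵢˢᵃᵗ/105.4.
  K_1 = 280.8/105.4 = 2.66414, K_2 = 146.9/105.4 = 1.39374, K_3 = 85.5/105.4 = 0.81120, K_4 = 71.9/105.4 = 0.68216
Newton iteration, ψ⁰ = 0.42:
  ψ = 0.420: g = 0.0705, g' = -0.283 → ψ = 0.669
  ψ = 0.669: g = 0.0095, g' = -0.216 → ψ = 0.712
  ψ = 0.712: g = 0.0002, g' = -0.209 → ψ = 0.713
Converged at ψ = 0.713.

ψ = 0.713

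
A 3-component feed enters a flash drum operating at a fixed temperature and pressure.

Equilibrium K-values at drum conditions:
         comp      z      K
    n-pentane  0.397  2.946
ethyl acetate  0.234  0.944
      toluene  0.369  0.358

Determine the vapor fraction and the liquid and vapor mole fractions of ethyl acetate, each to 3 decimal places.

ψ = 0.541, x_ethyl acetate = 0.241, y_ethyl acetate = 0.228

Rachford–Rice: g(ψ) = Σ zᵢ(Kᵢ−1)/(1+ψ(Kᵢ−1)) = 0.
Check two-phase: ΣzᵢKᵢ = 1.523 > 1 and Σzᵢ/Kᵢ = 1.413 > 1, so g(0) = 0.523 > 0 and g(1) = -0.413 < 0.
Iterate (Newton) starting at ψ = 0.62:
  ψ = 0.620: g = -0.0570, g' = -0.729 → ψ = 0.542
  ψ = 0.542: g = -0.0007, g' = -0.715 → ψ = 0.541
Converged at ψ = 0.541.
Compositions from xᵢ = zᵢ/(1+ψ(Kᵢ−1)), yᵢ = Kᵢxᵢ:
  n-pentane: x = 0.193, y = 0.570
  ethyl acetate: x = 0.241, y = 0.228
  toluene: x = 0.565, y = 0.202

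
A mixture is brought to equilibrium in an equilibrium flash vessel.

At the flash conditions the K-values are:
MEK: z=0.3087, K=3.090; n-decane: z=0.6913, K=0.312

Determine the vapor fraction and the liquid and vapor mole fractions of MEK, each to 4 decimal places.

Newton–Raphson from ψ = 0.5:
  ψ = 0.5000: g = -0.40953, g' = -1.0828 → ψ = 0.1218
  ψ = 0.1218: g = -0.00484, g' = -1.2466 → ψ = 0.1179
Converged at ψ = 0.1179.
Compositions from xᵢ = zᵢ/(1+ψ(Kᵢ−1)), yᵢ = Kᵢxᵢ:
  MEK: x = 0.2477, y = 0.7653
  n-decane: x = 0.7523, y = 0.2347

ψ = 0.1179, x_MEK = 0.2477, y_MEK = 0.7653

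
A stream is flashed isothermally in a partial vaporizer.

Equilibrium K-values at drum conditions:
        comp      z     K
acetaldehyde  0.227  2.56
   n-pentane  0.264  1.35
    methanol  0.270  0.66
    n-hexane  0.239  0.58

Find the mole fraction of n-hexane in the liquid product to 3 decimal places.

x_n-hexane = 0.326

Rachford–Rice: g(V/F) = Σ zᵢ(Kᵢ−1)/(1+V/F(Kᵢ−1)) = 0.
Feasibility: ΣzᵢKᵢ = 1.254, Σzᵢ/Kᵢ = 1.105 — both > 1, two phases present.
Iterate (Newton) starting at V/F = 0.5:
  V/F = 0.500: g = 0.0399, g' = -0.311 → V/F = 0.628
  V/F = 0.628: g = 0.0014, g' = -0.291 → V/F = 0.633
Converged at V/F = 0.633.
Compositions from xᵢ = zᵢ/(1+V/F(Kᵢ−1)), yᵢ = Kᵢxᵢ:
  acetaldehyde: x = 0.114, y = 0.292
  n-pentane: x = 0.216, y = 0.292
  methanol: x = 0.344, y = 0.227
  n-hexane: x = 0.326, y = 0.189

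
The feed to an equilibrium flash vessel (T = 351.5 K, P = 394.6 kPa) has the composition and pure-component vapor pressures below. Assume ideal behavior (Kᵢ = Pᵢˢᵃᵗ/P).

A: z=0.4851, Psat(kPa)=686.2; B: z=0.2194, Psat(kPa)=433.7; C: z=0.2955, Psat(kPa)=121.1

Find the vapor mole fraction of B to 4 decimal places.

Raoult's law: Kᵢ = Pᵢˢᵃᵗ/P = Pᵢˢᵃᵗ/394.6.
  K_A = 686.2/394.6 = 1.738976, K_B = 433.7/394.6 = 1.099088, K_C = 121.1/394.6 = 0.306893
Material balance + equilibrium reduce to Σ zᵢ(Kᵢ−1)/(1+V/F(Kᵢ−1)) = 0.
Feasibility: ΣzᵢKᵢ = 1.1754, Σzᵢ/Kᵢ = 1.4415 — both > 1, two phases present.
Newton–Raphson from V/F = 0.5:
  V/F = 0.5000: g = -0.03096, g' = -0.4757 → V/F = 0.4349
  V/F = 0.4349: g = -0.00106, g' = -0.4446 → V/F = 0.4325
Converged at V/F = 0.4325.
Compositions from xᵢ = zᵢ/(1+V/F(Kᵢ−1)), yᵢ = Kᵢxᵢ:
  A: x = 0.3676, y = 0.6393
  B: x = 0.2104, y = 0.2312
  C: x = 0.4220, y = 0.1295

y_B = 0.2312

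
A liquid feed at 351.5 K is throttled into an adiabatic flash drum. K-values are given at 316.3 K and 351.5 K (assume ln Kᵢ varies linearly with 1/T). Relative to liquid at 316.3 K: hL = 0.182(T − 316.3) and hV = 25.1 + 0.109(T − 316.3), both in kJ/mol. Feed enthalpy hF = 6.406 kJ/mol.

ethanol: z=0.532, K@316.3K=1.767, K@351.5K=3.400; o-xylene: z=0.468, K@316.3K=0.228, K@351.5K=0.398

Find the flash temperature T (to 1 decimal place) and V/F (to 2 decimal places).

T = 321.4 K, V/F = 0.22

Adiabatic flash: solve Rachford–Rice at each trial T, then check hF = ψ·hV(T) + (1−ψ)·hL(T).
  T = 316.3 K: K = (1.767, 0.228), RR gives ψ = 0.079, H_out = 1.982 kJ/mol
  T = 351.5 K: K = (3.400, 0.398), RR gives ψ = 0.689, H_out = 21.924 kJ/mol
  T = 333.9 K: K = (2.494, 0.306), RR gives ψ = 0.453, H_out = 13.990 kJ/mol
  T = 325.1 K: K = (2.109, 0.265), RR gives ψ = 0.302, H_out = 8.984 kJ/mol
  T = 320.7 K: K = (1.933, 0.246), RR gives ψ = 0.204, H_out = 5.854 kJ/mol
  T = 322.9 K: K = (2.020, 0.255), RR gives ψ = 0.256, H_out = 7.491 kJ/mol
Linear interpolation between T = 320.7 (H_out = 5.854) and T = 322.9 (H_out = 7.491) on hF = 6.406 gives T ≈ 321.4 K, at which ψ = 0.22.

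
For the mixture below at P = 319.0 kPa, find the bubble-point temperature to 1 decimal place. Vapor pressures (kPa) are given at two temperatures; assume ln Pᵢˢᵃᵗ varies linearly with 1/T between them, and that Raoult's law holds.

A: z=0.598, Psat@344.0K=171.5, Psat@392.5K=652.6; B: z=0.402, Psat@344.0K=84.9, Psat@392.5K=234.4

Bubble-point temperature: ΣzᵢPᵢˢᵃᵗ(T) = P. Interpolate ln Pᵢˢᵃᵗ = aᵢ + bᵢ/T.
  T = 344.0 K: ΣzᵢPᵢˢᵃᵗ = 136.69 kPa
  T = 392.5 K: ΣzᵢPᵢˢᵃᵗ = 484.48 kPa
  T = 368.2 K: ΣzᵢPᵢˢᵃᵗ = 267.35 kPa
  T = 380.4 K: ΣzᵢPᵢˢᵃᵗ = 363.61 kPa
  T = 374.3 K: ΣzᵢPᵢˢᵃᵗ = 312.53 kPa
  T = 377.4 K: ΣzᵢPᵢˢᵃᵗ = 337.72 kPa
  T = 375.9 K: ΣzᵢPᵢˢᵃᵗ = 325.33 kPa
Interpolating between 374.3 K and 375.9 K gives T ≈ 375.1 K.

T = 375.1 K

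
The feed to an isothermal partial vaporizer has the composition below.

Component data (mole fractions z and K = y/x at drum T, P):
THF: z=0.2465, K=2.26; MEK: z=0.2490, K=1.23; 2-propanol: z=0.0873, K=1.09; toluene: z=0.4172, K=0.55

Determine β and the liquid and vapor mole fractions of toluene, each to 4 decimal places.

Rachford–Rice: g(β) = Σ zᵢ(Kᵢ−1)/(1+β(Kᵢ−1)) = 0.
g(0) = ΣzᵢKᵢ − 1 = 0.1880 and g(1) = 1 − Σzᵢ/Kᵢ = -0.1501, so a root lies in (0, 1).
Newton iteration, β⁰ = 0.37:
  β = 0.3700: g = 0.04697, g' = -0.3155 → β = 0.5189
  β = 0.5189: g = 0.00154, g' = -0.2980 → β = 0.5241
Converged at β = 0.5241.
Compositions from xᵢ = zᵢ/(1+β(Kᵢ−1)), yᵢ = Kᵢxᵢ:
  THF: x = 0.1485, y = 0.3355
  MEK: x = 0.2222, y = 0.2733
  2-propanol: x = 0.0834, y = 0.0909
  toluene: x = 0.5460, y = 0.3003

β = 0.5241, x_toluene = 0.5460, y_toluene = 0.3003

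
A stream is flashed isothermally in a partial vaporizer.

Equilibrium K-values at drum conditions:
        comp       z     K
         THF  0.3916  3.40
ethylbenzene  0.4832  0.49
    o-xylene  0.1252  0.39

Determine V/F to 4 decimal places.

V/F = 0.4830

Material balance + equilibrium reduce to Σ zᵢ(Kᵢ−1)/(1+V/F(Kᵢ−1)) = 0.
Check two-phase: ΣzᵢKᵢ = 1.6170 > 1 and Σzᵢ/Kᵢ = 1.4223 > 1, so g(0) = 0.6170 > 0 and g(1) = -0.4223 < 0.
Newton–Raphson from V/F = 0.5:
  V/F = 0.5000: g = -0.01347, g' = -0.7889 → V/F = 0.4829
  V/F = 0.4829: g = 0.00008, g' = -0.7988 → V/F = 0.4830
Converged at V/F = 0.4830.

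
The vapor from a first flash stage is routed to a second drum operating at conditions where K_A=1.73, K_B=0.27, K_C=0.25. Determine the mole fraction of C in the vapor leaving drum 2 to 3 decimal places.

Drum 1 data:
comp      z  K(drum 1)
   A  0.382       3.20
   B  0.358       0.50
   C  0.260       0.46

Drum 1:
Rachford–Rice: g(ψ₁) = Σ zᵢ(Kᵢ−1)/(1+ψ₁(Kᵢ−1)) = 0.
Check two-phase: ΣzᵢKᵢ = 1.521 > 1 and Σzᵢ/Kᵢ = 1.401 > 1, so g(0) = 0.521 > 0 and g(1) = -0.401 < 0.
Iterate (Newton) starting at ψ₁ = 0.32:
  ψ₁ = 0.320: g = 0.1104, g' = -0.874 → ψ₁ = 0.446
  ψ₁ = 0.446: g = 0.0087, g' = -0.751 → ψ₁ = 0.458
Converged at ψ₁ = 0.458.
Drum-1 compositions:
  A: x = 0.190, y = 0.609
  B: x = 0.464, y = 0.232
  C: x = 0.345, y = 0.159
Drum-2 feed = drum-1 vapor: z₂ = (0.6090, 0.2321, 0.1589).
Drum 2:
Rachford–Rice: g(ψ₂) = Σ zᵢ(Kᵢ−1)/(1+ψ₂(Kᵢ−1)) = 0.
g(0) = ΣzᵢKᵢ − 1 = 0.156 and g(1) = 1 − Σzᵢ/Kᵢ = -0.847, so a root lies in (0, 1).
Newton–Raphson from ψ₂ = 0.53:
  ψ₂ = 0.530: g = -0.1537, g' = -0.744 → ψ₂ = 0.323
  ψ₂ = 0.323: g = -0.0196, g' = -0.580 → ψ₂ = 0.290
  ψ₂ = 0.290: g = -0.0002, g' = -0.566 → ψ₂ = 0.289
Converged at ψ₂ = 0.289.
  A: x = 0.503, y = 0.870
  B: x = 0.294, y = 0.079
  C: x = 0.203, y = 0.051

y_C (drum 2) = 0.051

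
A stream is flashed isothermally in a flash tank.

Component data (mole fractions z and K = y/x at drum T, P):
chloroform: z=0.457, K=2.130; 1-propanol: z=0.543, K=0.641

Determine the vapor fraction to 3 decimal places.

Let ψ = V/F and solve Σ zᵢ(Kᵢ−1)/(1+ψ(Kᵢ−1)) = 0.
Feasibility: ΣzᵢKᵢ = 1.321, Σzᵢ/Kᵢ = 1.062 — both > 1, two phases present.
Newton–Raphson from ψ = 0.5:
  ψ = 0.500: g = 0.0924, g' = -0.342 → ψ = 0.770
  ψ = 0.770: g = 0.0067, g' = -0.301 → ψ = 0.792
Converged at ψ = 0.792.

ψ = 0.792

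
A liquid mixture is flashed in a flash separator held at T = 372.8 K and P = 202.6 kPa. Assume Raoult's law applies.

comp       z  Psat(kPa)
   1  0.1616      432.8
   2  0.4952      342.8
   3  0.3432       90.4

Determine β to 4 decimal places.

β = 0.7492

Raoult's law: Kᵢ = Pᵢˢᵃᵗ/P = Pᵢˢᵃᵗ/202.6.
  K_1 = 432.8/202.6 = 2.136229, K_2 = 342.8/202.6 = 1.692004, K_3 = 90.4/202.6 = 0.446199
Rachford–Rice: g(β) = Σ zᵢ(Kᵢ−1)/(1+β(Kᵢ−1)) = 0.
g(0) = ΣzᵢKᵢ − 1 = 0.3362 and g(1) = 1 − Σzᵢ/Kᵢ = -0.1375, so a root lies in (0, 1).
Iterate (Newton) starting at β = 0.5:
  β = 0.5000: g = 0.10884, g' = -0.4170 → β = 0.7610
  β = 0.7610: g = -0.00556, g' = -0.4762 → β = 0.7493
  β = 0.7493: g = -0.00003, g' = -0.4712 → β = 0.7492
Converged at β = 0.7492.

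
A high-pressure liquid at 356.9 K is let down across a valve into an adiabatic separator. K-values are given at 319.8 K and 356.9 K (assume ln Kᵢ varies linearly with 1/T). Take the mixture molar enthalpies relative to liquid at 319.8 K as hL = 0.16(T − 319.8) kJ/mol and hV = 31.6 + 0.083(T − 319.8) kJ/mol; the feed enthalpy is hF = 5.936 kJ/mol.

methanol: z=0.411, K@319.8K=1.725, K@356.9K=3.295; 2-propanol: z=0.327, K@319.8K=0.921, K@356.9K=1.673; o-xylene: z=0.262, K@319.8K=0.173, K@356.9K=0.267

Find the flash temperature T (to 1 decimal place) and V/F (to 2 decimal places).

T = 320.9 K, V/F = 0.18

Adiabatic flash: solve Rachford–Rice at each trial T, then check hF = ψ·hV(T) + (1−ψ)·hL(T).
  T = 319.8 K: K = (1.725, 0.921, 0.173), RR gives ψ = 0.138, H_out = 4.374 kJ/mol
  T = 356.9 K: K = (3.295, 1.673, 0.267), RR gives ψ = 0.810, H_out = 29.210 kJ/mol
  T = 338.4 K: K = (2.429, 1.263, 0.218), RR gives ψ = 0.605, H_out = 21.224 kJ/mol
  T = 329.1 K: K = (2.057, 1.083, 0.195), RR gives ψ = 0.433, H_out = 14.876 kJ/mol
  T = 324.5 K: K = (1.888, 1.001, 0.184), RR gives ψ = 0.310, H_out = 10.444 kJ/mol
  T = 322.1 K: K = (1.803, 0.960, 0.178), RR gives ψ = 0.230, H_out = 7.587 kJ/mol
Linear interpolation between T = 319.8 (H_out = 4.374) and T = 322.1 (H_out = 7.587) on hF = 5.936 gives T ≈ 320.9 K, at which ψ = 0.18.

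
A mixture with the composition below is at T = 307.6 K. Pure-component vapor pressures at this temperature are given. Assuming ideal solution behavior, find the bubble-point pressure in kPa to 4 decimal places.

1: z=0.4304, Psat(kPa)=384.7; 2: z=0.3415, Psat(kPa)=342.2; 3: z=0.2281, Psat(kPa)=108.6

At the bubble point ψ → 0, so ΣzᵢKᵢ = 1 with Kᵢ = Pᵢˢᵃᵗ/P ⇒ P = ΣzᵢPᵢˢᵃᵗ.
P = 0.4304·384.7 + 0.3415·342.2 + 0.2281·108.6 = 307.2078 kPa

Pbub = 307.2078 kPa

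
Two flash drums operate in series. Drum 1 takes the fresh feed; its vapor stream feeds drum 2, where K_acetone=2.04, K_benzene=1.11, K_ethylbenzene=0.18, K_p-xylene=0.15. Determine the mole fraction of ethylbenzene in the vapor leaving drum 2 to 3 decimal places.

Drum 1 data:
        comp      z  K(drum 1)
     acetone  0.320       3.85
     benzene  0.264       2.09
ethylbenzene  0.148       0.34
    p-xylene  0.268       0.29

y_ethylbenzene (drum 2) = 0.027

Drum 1:
Material balance + equilibrium reduce to Σ zᵢ(Kᵢ−1)/(1+ψ₁(Kᵢ−1)) = 0.
Feasibility: ΣzᵢKᵢ = 1.912, Σzᵢ/Kᵢ = 1.569 — both > 1, two phases present.
Newton iteration, ψ₁⁰ = 0.34:
  ψ₁ = 0.340: g = 0.2964, g' = -1.179 → ψ₁ = 0.591
  ψ₁ = 0.591: g = 0.0265, g' = -1.051 → ψ₁ = 0.616
Converged at ψ₁ = 0.616.
Drum-1 compositions:
  acetone: x = 0.116, y = 0.447
  benzene: x = 0.158, y = 0.330
  ethylbenzene: x = 0.249, y = 0.085
  p-xylene: x = 0.477, y = 0.138
Drum-2 feed = drum-1 vapor: z₂ = (0.4469, 0.3300, 0.0848, 0.1382).
Drum 2:
Let ψ₂ = V/F and solve Σ zᵢ(Kᵢ−1)/(1+ψ₂(Kᵢ−1)) = 0.
Feasibility: ΣzᵢKᵢ = 1.314, Σzᵢ/Kᵢ = 1.909 — both > 1, two phases present.
Newton iteration, ψ₂⁰ = 0.5:
  ψ₂ = 0.500: g = 0.0180, g' = -0.679 → ψ₂ = 0.527
  ψ₂ = 0.527: g = -0.0004, g' = -0.709 → ψ₂ = 0.526
Converged at ψ₂ = 0.526.
  acetone: x = 0.289, y = 0.589
  benzene: x = 0.312, y = 0.346
  ethylbenzene: x = 0.149, y = 0.027
  p-xylene: x = 0.250, y = 0.037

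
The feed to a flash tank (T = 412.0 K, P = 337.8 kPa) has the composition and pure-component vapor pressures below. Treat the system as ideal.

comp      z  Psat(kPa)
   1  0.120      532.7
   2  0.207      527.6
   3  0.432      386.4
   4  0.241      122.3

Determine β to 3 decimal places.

β = 0.414

Raoult's law: Kᵢ = Pᵢˢᵃᵗ/P = Pᵢˢᵃᵗ/337.8.
  K_1 = 532.7/337.8 = 1.57697, K_2 = 527.6/337.8 = 1.56187, K_3 = 386.4/337.8 = 1.14387, K_4 = 122.3/337.8 = 0.36205
Newton–Raphson from β = 0.5:
  β = 0.500: g = -0.0232, g' = -0.283 → β = 0.418
  β = 0.418: g = -0.0010, g' = -0.259 → β = 0.414
Converged at β = 0.414.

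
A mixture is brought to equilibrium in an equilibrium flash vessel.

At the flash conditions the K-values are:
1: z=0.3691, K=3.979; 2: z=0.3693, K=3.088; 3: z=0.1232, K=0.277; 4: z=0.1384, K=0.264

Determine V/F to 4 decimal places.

Material balance + equilibrium reduce to Σ zᵢ(Kᵢ−1)/(1+V/F(Kᵢ−1)) = 0.
Check two-phase: ΣzᵢKᵢ = 2.6797 > 1 and Σzᵢ/Kᵢ = 1.1814 > 1, so g(0) = 1.6797 > 0 and g(1) = -0.1814 < 0.
Newton iteration, V/F⁰ = 0.5:
  V/F = 0.5000: g = 0.51825, g' = -1.2596 → V/F = 0.9115
  V/F = 0.9115: g = -0.00908, g' = -1.6740 → V/F = 0.9060
Converged at V/F = 0.9060.

V/F = 0.9060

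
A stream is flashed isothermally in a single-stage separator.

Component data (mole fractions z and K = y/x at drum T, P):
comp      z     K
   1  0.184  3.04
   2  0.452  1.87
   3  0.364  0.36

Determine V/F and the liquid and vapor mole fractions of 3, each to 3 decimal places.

Rachford–Rice: g(V/F) = Σ zᵢ(Kᵢ−1)/(1+V/F(Kᵢ−1)) = 0.
Feasibility: ΣzᵢKᵢ = 1.536, Σzᵢ/Kᵢ = 1.313 — both > 1, two phases present.
Newton iteration, V/F⁰ = 0.5:
  V/F = 0.500: g = 0.1173, g' = -0.676 → V/F = 0.673
  V/F = 0.673: g = -0.0033, g' = -0.732 → V/F = 0.669
Converged at V/F = 0.669.
Compositions from xᵢ = zᵢ/(1+V/F(Kᵢ−1)), yᵢ = Kᵢxᵢ:
  1: x = 0.078, y = 0.237
  2: x = 0.286, y = 0.534
  3: x = 0.636, y = 0.229

V/F = 0.669, x_3 = 0.636, y_3 = 0.229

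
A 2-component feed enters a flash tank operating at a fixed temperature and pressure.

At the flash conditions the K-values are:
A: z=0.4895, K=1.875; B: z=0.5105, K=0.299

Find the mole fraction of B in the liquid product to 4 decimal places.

Rachford–Rice: g(V/F) = Σ zᵢ(Kᵢ−1)/(1+V/F(Kᵢ−1)) = 0.
Check two-phase: ΣzᵢKᵢ = 1.0705 > 1 and Σzᵢ/Kᵢ = 1.9684 > 1, so g(0) = 0.0705 > 0 and g(1) = -0.9684 < 0.
Newton iteration, V/F⁰ = 0.5:
  V/F = 0.5000: g = -0.25302, g' = -0.7760 → V/F = 0.1740
  V/F = 0.1740: g = -0.03583, g' = -0.6077 → V/F = 0.1150
  V/F = 0.1150: g = -0.00008, g' = -0.6062 → V/F = 0.1149
Converged at V/F = 0.1149.
Compositions from xᵢ = zᵢ/(1+V/F(Kᵢ−1)), yᵢ = Kᵢxᵢ:
  A: x = 0.4448, y = 0.8340
  B: x = 0.5552, y = 0.1660

x_B = 0.5552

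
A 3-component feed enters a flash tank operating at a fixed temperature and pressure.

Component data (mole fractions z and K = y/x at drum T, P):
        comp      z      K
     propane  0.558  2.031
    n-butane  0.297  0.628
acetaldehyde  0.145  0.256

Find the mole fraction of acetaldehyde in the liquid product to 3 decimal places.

x_acetaldehyde = 0.274

Material balance + equilibrium reduce to Σ zᵢ(Kᵢ−1)/(1+V/F(Kᵢ−1)) = 0.
Check two-phase: ΣzᵢKᵢ = 1.357 > 1 and Σzᵢ/Kᵢ = 1.314 > 1, so g(0) = 0.357 > 0 and g(1) = -0.314 < 0.
Newton–Raphson from V/F = 0.55:
  V/F = 0.550: g = 0.0456, g' = -0.536 → V/F = 0.635
  V/F = 0.635: g = -0.0015, g' = -0.575 → V/F = 0.632
Converged at V/F = 0.632.
Compositions from xᵢ = zᵢ/(1+V/F(Kᵢ−1)), yᵢ = Kᵢxᵢ:
  propane: x = 0.338, y = 0.686
  n-butane: x = 0.388, y = 0.244
  acetaldehyde: x = 0.274, y = 0.070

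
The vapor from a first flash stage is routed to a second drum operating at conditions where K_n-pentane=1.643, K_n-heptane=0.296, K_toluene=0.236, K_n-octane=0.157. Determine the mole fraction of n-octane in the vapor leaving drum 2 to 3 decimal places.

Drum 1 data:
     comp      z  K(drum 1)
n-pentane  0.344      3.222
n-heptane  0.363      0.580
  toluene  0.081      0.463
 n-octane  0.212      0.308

Drum 1:
Material balance + equilibrium reduce to Σ zᵢ(Kᵢ−1)/(1+ψ₁(Kᵢ−1)) = 0.
g(0) = ΣzᵢKᵢ − 1 = 0.422 and g(1) = 1 − Σzᵢ/Kᵢ = -0.596, so a root lies in (0, 1).
Newton iteration, ψ₁⁰ = 0.48:
  ψ₁ = 0.480: g = -0.0994, g' = -0.768 → ψ₁ = 0.351
  ψ₁ = 0.351: g = 0.0035, g' = -0.837 → ψ₁ = 0.355
Converged at ψ₁ = 0.355.
Drum-1 compositions:
  n-pentane: x = 0.192, y = 0.620
  n-heptane: x = 0.427, y = 0.247
  toluene: x = 0.100, y = 0.046
  n-octane: x = 0.281, y = 0.087
Drum-2 feed = drum-1 vapor: z₂ = (0.6197, 0.2474, 0.0463, 0.0866).
Drum 2:
Newton–Raphson from ψ₂ = 0.53:
  ψ₂ = 0.530: g = -0.1720, g' = -0.732 → ψ₂ = 0.295
  ψ₂ = 0.295: g = -0.0277, g' = -0.530 → ψ₂ = 0.243
  ψ₂ = 0.243: g = -0.0006, g' = -0.508 → ψ₂ = 0.242
Converged at ψ₂ = 0.242.
  n-pentane: x = 0.536, y = 0.881
  n-heptane: x = 0.298, y = 0.088
  toluene: x = 0.057, y = 0.013
  n-octane: x = 0.109, y = 0.017

y_n-octane (drum 2) = 0.017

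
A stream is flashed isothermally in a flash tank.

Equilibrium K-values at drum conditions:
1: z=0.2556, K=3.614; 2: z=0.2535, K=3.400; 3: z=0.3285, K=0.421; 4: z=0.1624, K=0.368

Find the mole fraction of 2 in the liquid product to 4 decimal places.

x_2 = 0.0984

Newton–Raphson from β = 0.5:
  β = 0.5000: g = 0.14840, g' = -0.9866 → β = 0.6504
  β = 0.6504: g = 0.00563, g' = -0.9326 → β = 0.6565
Converged at β = 0.6565.
Compositions from xᵢ = zᵢ/(1+β(Kᵢ−1)), yᵢ = Kᵢxᵢ:
  1: x = 0.0941, y = 0.3401
  2: x = 0.0984, y = 0.3347
  3: x = 0.5299, y = 0.2231
  4: x = 0.2775, y = 0.1021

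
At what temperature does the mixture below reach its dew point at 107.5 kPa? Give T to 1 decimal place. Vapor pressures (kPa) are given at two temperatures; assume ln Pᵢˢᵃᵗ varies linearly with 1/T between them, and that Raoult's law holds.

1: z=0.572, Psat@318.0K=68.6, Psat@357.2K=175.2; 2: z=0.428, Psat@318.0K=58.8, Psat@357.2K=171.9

Dew-point temperature: Σzᵢ·P/Pᵢˢᵃᵗ(T) = 1. Interpolate ln Pᵢˢᵃᵗ = aᵢ + bᵢ/T.
  T = 318.0 K: ΣzᵢP/Pᵢˢᵃᵗ = 1.6788
  T = 357.2 K: ΣzᵢP/Pᵢˢᵃᵗ = 0.6186
  T = 337.6 K: ΣzᵢP/Pᵢˢᵃᵗ = 0.9894
  T = 327.8 K: ΣzᵢP/Pᵢˢᵃᵗ = 1.2785
  T = 332.7 K: ΣzᵢP/Pᵢˢᵃᵗ = 1.1226
  T = 335.1 K: ΣzᵢP/Pᵢˢᵃᵗ = 1.0548
Interpolating between 335.1 K and 337.6 K gives T ≈ 337.2 K.

T = 337.2 K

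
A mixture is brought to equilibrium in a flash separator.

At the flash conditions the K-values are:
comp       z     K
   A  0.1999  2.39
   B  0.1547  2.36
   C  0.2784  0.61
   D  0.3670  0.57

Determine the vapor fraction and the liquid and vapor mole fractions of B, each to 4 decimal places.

ψ = 0.3900, x_B = 0.1011, y_B = 0.2386

Material balance + equilibrium reduce to Σ zᵢ(Kᵢ−1)/(1+ψ(Kᵢ−1)) = 0.
Check two-phase: ΣzᵢKᵢ = 1.2219 > 1 and Σzᵢ/Kᵢ = 1.2494 > 1, so g(0) = 0.2219 > 0 and g(1) = -0.2494 < 0.
Newton iteration, ψ⁰ = 0.31:
  ψ = 0.3100: g = 0.03659, g' = -0.4753 → ψ = 0.3870
  ψ = 0.3870: g = 0.00133, g' = -0.4425 → ψ = 0.3900
Converged at ψ = 0.3900.
Compositions from xᵢ = zᵢ/(1+ψ(Kᵢ−1)), yᵢ = Kᵢxᵢ:
  A: x = 0.1296, y = 0.3098
  B: x = 0.1011, y = 0.2386
  C: x = 0.3283, y = 0.2003
  D: x = 0.4409, y = 0.2513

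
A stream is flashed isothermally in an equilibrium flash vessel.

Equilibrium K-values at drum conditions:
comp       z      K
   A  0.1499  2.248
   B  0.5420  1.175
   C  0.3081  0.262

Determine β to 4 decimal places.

β = 0.1356

Let β = V/F and solve Σ zᵢ(Kᵢ−1)/(1+β(Kᵢ−1)) = 0.
Check two-phase: ΣzᵢKᵢ = 1.0545 > 1 and Σzᵢ/Kᵢ = 1.7039 > 1, so g(0) = 0.0545 > 0 and g(1) = -0.7039 < 0.
Newton iteration, β⁰ = 0.56:
  β = 0.5600: g = -0.19104, g' = -0.5821 → β = 0.2318
  β = 0.2318: g = -0.03806, g' = -0.4000 → β = 0.1367
  β = 0.1367: g = -0.00044, g' = -0.3938 → β = 0.1356
Converged at β = 0.1356.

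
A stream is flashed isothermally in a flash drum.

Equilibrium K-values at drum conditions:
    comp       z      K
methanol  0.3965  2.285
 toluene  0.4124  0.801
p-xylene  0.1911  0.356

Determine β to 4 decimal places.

β = 0.5862

Newton iteration, β⁰ = 0.5:
  β = 0.5000: g = 0.03755, g' = -0.4352 → β = 0.5863
  β = 0.5863: g = -0.00004, g' = -0.4385 → β = 0.5862
Converged at β = 0.5862.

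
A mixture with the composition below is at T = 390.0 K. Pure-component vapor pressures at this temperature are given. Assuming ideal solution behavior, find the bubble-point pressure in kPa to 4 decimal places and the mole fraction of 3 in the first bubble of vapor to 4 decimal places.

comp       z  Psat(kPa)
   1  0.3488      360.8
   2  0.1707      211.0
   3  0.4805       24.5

Pbub = 173.6370 kPa, y_3 = 0.0678

At the bubble point ψ → 0, so ΣzᵢKᵢ = 1 with Kᵢ = Pᵢˢᵃᵗ/P ⇒ P = ΣzᵢPᵢˢᵃᵗ.
P = 0.3488·360.8 + 0.1707·211.0 + 0.4805·24.5 = 173.6370 kPa
yᵢ = zᵢPᵢˢᵃᵗ/P ⇒ y_3 = 0.4805·24.5/173.6370 = 0.0678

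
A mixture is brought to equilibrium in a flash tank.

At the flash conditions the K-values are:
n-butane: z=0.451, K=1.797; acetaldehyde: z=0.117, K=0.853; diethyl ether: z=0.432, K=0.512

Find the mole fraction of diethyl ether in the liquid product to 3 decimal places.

x_diethyl ether = 0.529

Rachford–Rice: g(ψ) = Σ zᵢ(Kᵢ−1)/(1+ψ(Kᵢ−1)) = 0.
Feasibility: ΣzᵢKᵢ = 1.131, Σzᵢ/Kᵢ = 1.232 — both > 1, two phases present.
Newton–Raphson from ψ = 0.5:
  ψ = 0.500: g = -0.0404, g' = -0.329 → ψ = 0.377
Converged at ψ = 0.377.
Compositions from xᵢ = zᵢ/(1+ψ(Kᵢ−1)), yᵢ = Kᵢxᵢ:
  n-butane: x = 0.347, y = 0.623
  acetaldehyde: x = 0.124, y = 0.106
  diethyl ether: x = 0.529, y = 0.271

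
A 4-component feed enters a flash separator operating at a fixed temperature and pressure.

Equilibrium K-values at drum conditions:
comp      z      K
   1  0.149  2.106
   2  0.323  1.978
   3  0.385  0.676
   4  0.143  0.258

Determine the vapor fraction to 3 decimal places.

ψ = 0.502

Let ψ = V/F and solve Σ zᵢ(Kᵢ−1)/(1+ψ(Kᵢ−1)) = 0.
Check two-phase: ΣzᵢKᵢ = 1.250 > 1 and Σzᵢ/Kᵢ = 1.358 > 1, so g(0) = 0.250 > 0 and g(1) = -0.358 < 0.
Iterate (Newton) starting at ψ = 0.5:
  ψ = 0.500: g = 0.0007, g' = -0.471 → ψ = 0.502
Converged at ψ = 0.502.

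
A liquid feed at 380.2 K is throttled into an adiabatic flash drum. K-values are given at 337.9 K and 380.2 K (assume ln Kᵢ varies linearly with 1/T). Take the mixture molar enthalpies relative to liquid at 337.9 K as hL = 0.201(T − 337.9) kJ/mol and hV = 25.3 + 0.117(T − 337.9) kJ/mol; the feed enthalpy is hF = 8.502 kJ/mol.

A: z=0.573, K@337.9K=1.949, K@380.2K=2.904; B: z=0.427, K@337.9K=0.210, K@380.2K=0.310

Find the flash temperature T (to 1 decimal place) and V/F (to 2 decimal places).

T = 341.2 K, V/F = 0.31

Adiabatic flash: solve Rachford–Rice at each trial T, then check hF = ψ·hV(T) + (1−ψ)·hL(T).
  T = 337.9 K: K = (1.949, 0.210), RR gives ψ = 0.275, H_out = 6.967 kJ/mol
  T = 380.2 K: K = (2.904, 0.310), RR gives ψ = 0.606, H_out = 21.685 kJ/mol
  T = 359.0 K: K = (2.406, 0.258), RR gives ψ = 0.469, H_out = 15.264 kJ/mol
  T = 348.4 K: K = (2.171, 0.233), RR gives ψ = 0.383, H_out = 11.460 kJ/mol
  T = 343.1 K: K = (2.058, 0.221), RR gives ψ = 0.332, H_out = 9.307 kJ/mol
  T = 340.5 K: K = (2.003, 0.216), RR gives ψ = 0.305, H_out = 8.170 kJ/mol
  T = 341.8 K: K = (2.030, 0.219), RR gives ψ = 0.319, H_out = 8.746 kJ/mol
Linear interpolation between T = 340.5 (H_out = 8.170) and T = 341.8 (H_out = 8.746) on hF = 8.502 gives T ≈ 341.2 K, at which ψ = 0.31.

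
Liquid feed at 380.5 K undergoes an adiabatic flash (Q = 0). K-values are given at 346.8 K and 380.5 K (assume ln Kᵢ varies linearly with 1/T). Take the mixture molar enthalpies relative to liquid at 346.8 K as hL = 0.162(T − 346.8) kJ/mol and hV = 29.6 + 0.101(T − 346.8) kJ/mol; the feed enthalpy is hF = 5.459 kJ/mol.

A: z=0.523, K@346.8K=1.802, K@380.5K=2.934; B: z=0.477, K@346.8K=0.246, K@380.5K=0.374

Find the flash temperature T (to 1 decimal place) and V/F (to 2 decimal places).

Adiabatic flash: solve Rachford–Rice at each trial T, then check hF = ψ·hV(T) + (1−ψ)·hL(T).
  T = 346.8 K: K = (1.802, 0.246), RR gives ψ = 0.099, H_out = 2.927 kJ/mol
  T = 380.5 K: K = (2.934, 0.374), RR gives ψ = 0.589, H_out = 21.678 kJ/mol
  T = 363.6 K: K = (2.324, 0.306), RR gives ψ = 0.393, H_out = 13.962 kJ/mol
  T = 355.2 K: K = (2.052, 0.275), RR gives ψ = 0.268, H_out = 9.165 kJ/mol
  T = 351.0 K: K = (1.925, 0.260), RR gives ψ = 0.191, H_out = 6.291 kJ/mol
  T = 348.9 K: K = (1.863, 0.253), RR gives ψ = 0.147, H_out = 4.682 kJ/mol
Linear interpolation between T = 348.9 (H_out = 4.682) and T = 351.0 (H_out = 6.291) on hF = 5.459 gives T ≈ 349.9 K, at which ψ = 0.17.

T = 349.9 K, V/F = 0.17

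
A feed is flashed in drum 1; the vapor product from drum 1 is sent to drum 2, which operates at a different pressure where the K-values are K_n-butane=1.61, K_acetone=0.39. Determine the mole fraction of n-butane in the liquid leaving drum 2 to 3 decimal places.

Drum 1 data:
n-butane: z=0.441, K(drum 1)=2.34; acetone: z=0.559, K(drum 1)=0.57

x_n-butane (drum 2) = 0.500

Drum 1:
Let ψ₁ = V/F and solve Σ zᵢ(Kᵢ−1)/(1+ψ₁(Kᵢ−1)) = 0.
Feasibility: ΣzᵢKᵢ = 1.351, Σzᵢ/Kᵢ = 1.169 — both > 1, two phases present.
Binary case is linear: z₁(K₁−1)(1+ψ₁(K₂−1)) + z₂(K₂−1)(1+ψ₁(K₁−1)) = 0
⇒ ψ₁ = [z₁(K₁−1)+z₂(K₂−1)] / [−(K₁−1)(K₂−1)] = 0.3506/0.5762 = 0.608
Drum-1 compositions:
  n-butane: x = 0.243, y = 0.568
  acetone: x = 0.757, y = 0.432
Drum-2 feed = drum-1 vapor: z₂ = (0.5685, 0.4315).
Drum 2:
Material balance + equilibrium reduce to Σ zᵢ(Kᵢ−1)/(1+ψ₂(Kᵢ−1)) = 0.
g(0) = ΣzᵢKᵢ − 1 = 0.084 and g(1) = 1 − Σzᵢ/Kᵢ = -0.460, so a root lies in (0, 1).
Binary case is linear: z₁(K₁−1)(1+ψ₂(K₂−1)) + z₂(K₂−1)(1+ψ₂(K₁−1)) = 0
⇒ ψ₂ = [z₁(K₁−1)+z₂(K₂−1)] / [−(K₁−1)(K₂−1)] = 0.0835/0.3721 = 0.225
  n-butane: x = 0.500, y = 0.805
  acetone: x = 0.500, y = 0.195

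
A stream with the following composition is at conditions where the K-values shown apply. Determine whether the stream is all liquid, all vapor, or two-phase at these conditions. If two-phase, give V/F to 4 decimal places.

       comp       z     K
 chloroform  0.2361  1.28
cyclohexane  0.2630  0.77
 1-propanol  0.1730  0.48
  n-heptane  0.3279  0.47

ΣzᵢKᵢ = 0.7419; Σzᵢ/Kᵢ = 1.5841.
Since ΣzᵢKᵢ < 1 the mixture is below its bubble point — single liquid phase.

all liquid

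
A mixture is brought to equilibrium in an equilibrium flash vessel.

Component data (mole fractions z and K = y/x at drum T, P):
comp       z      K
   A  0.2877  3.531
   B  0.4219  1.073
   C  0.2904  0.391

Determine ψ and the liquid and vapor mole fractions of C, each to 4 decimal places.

Material balance + equilibrium reduce to Σ zᵢ(Kᵢ−1)/(1+ψ(Kᵢ−1)) = 0.
g(0) = ΣzᵢKᵢ − 1 = 0.5821 and g(1) = 1 − Σzᵢ/Kᵢ = -0.2174, so a root lies in (0, 1).
Newton iteration, ψ⁰ = 0.5:
  ψ = 0.5000: g = 0.09685, g' = -0.5838 → ψ = 0.6659
  ψ = 0.6659: g = 0.00304, g' = -0.5624 → ψ = 0.6713
Converged at ψ = 0.6713.
Compositions from xᵢ = zᵢ/(1+ψ(Kᵢ−1)), yᵢ = Kᵢxᵢ:
  A: x = 0.1066, y = 0.3764
  B: x = 0.4022, y = 0.4316
  C: x = 0.4912, y = 0.1921

ψ = 0.6713, x_C = 0.4912, y_C = 0.1921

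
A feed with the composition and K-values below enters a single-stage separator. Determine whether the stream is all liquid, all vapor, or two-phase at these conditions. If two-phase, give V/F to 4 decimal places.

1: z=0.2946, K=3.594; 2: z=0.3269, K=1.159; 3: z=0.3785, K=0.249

two-phase, V/F = 0.4192

ΣzᵢKᵢ = 1.5319; Σzᵢ/Kᵢ = 1.8841.
Both exceed 1, so a two-phase solution exists.
Material balance + equilibrium reduce to Σ zᵢ(Kᵢ−1)/(1+ψ(Kᵢ−1)) = 0.
Newton iteration, ψ⁰ = 0.52:
  ψ = 0.5200: g = -0.09304, g' = -0.9410 → ψ = 0.4211
  ψ = 0.4211: g = -0.00181, g' = -0.9167 → ψ = 0.4192
Converged at ψ = 0.4192.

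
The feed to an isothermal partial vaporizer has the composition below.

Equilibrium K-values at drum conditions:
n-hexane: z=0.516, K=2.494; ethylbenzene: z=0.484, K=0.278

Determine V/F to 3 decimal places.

V/F = 0.391

Material balance + equilibrium reduce to Σ zᵢ(Kᵢ−1)/(1+V/F(Kᵢ−1)) = 0.
Feasibility: ΣzᵢKᵢ = 1.421, Σzᵢ/Kᵢ = 1.948 — both > 1, two phases present.
Binary case is linear: z₁(K₁−1)(1+V/F(K₂−1)) + z₂(K₂−1)(1+V/F(K₁−1)) = 0
⇒ V/F = [z₁(K₁−1)+z₂(K₂−1)] / [−(K₁−1)(K₂−1)] = 0.4215/1.0787 = 0.391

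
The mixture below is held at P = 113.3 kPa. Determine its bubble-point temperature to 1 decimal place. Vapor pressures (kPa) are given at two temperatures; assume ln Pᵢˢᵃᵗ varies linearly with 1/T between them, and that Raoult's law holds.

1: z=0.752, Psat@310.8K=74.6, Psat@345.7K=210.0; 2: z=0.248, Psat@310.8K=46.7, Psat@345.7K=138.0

T = 327.1 K

Bubble-point temperature: ΣzᵢPᵢˢᵃᵗ(T) = P. Interpolate ln Pᵢˢᵃᵗ = aᵢ + bᵢ/T.
  T = 310.8 K: ΣzᵢPᵢˢᵃᵗ = 67.68 kPa
  T = 345.7 K: ΣzᵢPᵢˢᵃᵗ = 192.14 kPa
  T = 328.2 K: ΣzᵢPᵢˢᵃᵗ = 117.06 kPa
  T = 319.5 K: ΣzᵢPᵢˢᵃᵗ = 89.68 kPa
  T = 323.9 K: ΣzᵢPᵢˢᵃᵗ = 102.80 kPa
  T = 326.0 K: ΣzᵢPᵢˢᵃᵗ = 109.58 kPa
Interpolating between 326.0 K and 328.2 K gives T ≈ 327.1 K.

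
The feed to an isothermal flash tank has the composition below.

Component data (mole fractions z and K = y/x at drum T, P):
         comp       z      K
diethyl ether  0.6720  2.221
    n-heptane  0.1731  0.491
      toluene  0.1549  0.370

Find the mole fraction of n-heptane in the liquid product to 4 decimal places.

Let ψ = V/F and solve Σ zᵢ(Kᵢ−1)/(1+ψ(Kᵢ−1)) = 0.
g(0) = ΣzᵢKᵢ − 1 = 0.6348 and g(1) = 1 − Σzᵢ/Kᵢ = -0.0738, so a root lies in (0, 1).
Newton iteration, ψ⁰ = 0.5:
  ψ = 0.5000: g = 0.24883, g' = -0.5980 → ψ = 0.9161
  ψ = 0.9161: g = -0.00858, g' = -0.7245 → ψ = 0.9043
  ψ = 0.9043: g = -0.00007, g' = -0.7123 → ψ = 0.9042
Converged at ψ = 0.9042.
Compositions from xᵢ = zᵢ/(1+ψ(Kᵢ−1)), yᵢ = Kᵢxᵢ:
  diethyl ether: x = 0.3194, y = 0.7094
  n-heptane: x = 0.3207, y = 0.1575
  toluene: x = 0.3599, y = 0.1332

x_n-heptane = 0.3207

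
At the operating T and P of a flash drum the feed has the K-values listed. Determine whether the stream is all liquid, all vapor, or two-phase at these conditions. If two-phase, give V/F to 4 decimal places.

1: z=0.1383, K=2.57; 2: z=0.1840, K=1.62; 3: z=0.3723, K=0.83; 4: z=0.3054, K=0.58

two-phase, V/F = 0.4103

ΣzᵢKᵢ = 1.1397; Σzᵢ/Kᵢ = 1.1425.
Both exceed 1, so a two-phase solution exists.
Let ψ = V/F and solve Σ zᵢ(Kᵢ−1)/(1+ψ(Kᵢ−1)) = 0.
Newton–Raphson from ψ = 0.5:
  ψ = 0.5000: g = -0.02281, g' = -0.2474 → ψ = 0.4078
  ψ = 0.4078: g = 0.00065, g' = -0.2626 → ψ = 0.4103
Converged at ψ = 0.4103.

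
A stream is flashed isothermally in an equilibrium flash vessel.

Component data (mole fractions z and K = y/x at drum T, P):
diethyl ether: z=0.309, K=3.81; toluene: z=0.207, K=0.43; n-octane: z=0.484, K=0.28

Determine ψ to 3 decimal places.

Material balance + equilibrium reduce to Σ zᵢ(Kᵢ−1)/(1+ψ(Kᵢ−1)) = 0.
g(0) = ΣzᵢKᵢ − 1 = 0.402 and g(1) = 1 − Σzᵢ/Kᵢ = -1.291, so a root lies in (0, 1).
Iterate (Newton) starting at ψ = 0.54:
  ψ = 0.540: g = -0.3957, g' = -1.197 → ψ = 0.209
  ψ = 0.209: g = 0.0023, g' = -1.402 → ψ = 0.211
Converged at ψ = 0.211.

ψ = 0.211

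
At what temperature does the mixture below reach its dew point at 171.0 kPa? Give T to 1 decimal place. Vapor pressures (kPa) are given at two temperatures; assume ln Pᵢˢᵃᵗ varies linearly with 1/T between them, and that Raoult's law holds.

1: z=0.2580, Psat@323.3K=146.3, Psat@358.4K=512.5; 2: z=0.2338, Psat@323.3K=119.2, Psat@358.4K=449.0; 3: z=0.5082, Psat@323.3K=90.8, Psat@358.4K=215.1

Dew-point temperature: Σzᵢ·P/Pᵢˢᵃᵗ(T) = 1. Interpolate ln Pᵢˢᵃᵗ = aᵢ + bᵢ/T.
  T = 323.3 K: ΣzᵢP/Pᵢˢᵃᵗ = 1.5940
  T = 358.4 K: ΣzᵢP/Pᵢˢᵃᵗ = 0.5791
  T = 340.9 K: ΣzᵢP/Pᵢˢᵃᵗ = 0.9298
  T = 332.1 K: ΣzᵢP/Pᵢˢᵃᵗ = 1.2070
  T = 336.5 K: ΣzᵢP/Pᵢˢᵃᵗ = 1.0572
  T = 338.7 K: ΣzᵢP/Pᵢˢᵃᵗ = 0.9910
Interpolating between 336.5 K and 338.7 K gives T ≈ 338.4 K.

T = 338.4 K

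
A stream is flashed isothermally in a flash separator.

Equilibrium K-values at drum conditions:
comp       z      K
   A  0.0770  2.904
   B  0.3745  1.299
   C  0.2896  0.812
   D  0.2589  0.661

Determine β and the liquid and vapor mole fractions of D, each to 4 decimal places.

β = 0.5444, x_D = 0.3175, y_D = 0.2099

Newton iteration, β⁰ = 0.5:
  β = 0.5000: g = 0.00675, g' = -0.1542 → β = 0.5437
  β = 0.5437: g = 0.00010, g' = -0.1496 → β = 0.5444
Converged at β = 0.5444.
Compositions from xᵢ = zᵢ/(1+β(Kᵢ−1)), yᵢ = Kᵢxᵢ:
  A: x = 0.0378, y = 0.1098
  B: x = 0.3221, y = 0.4184
  C: x = 0.3226, y = 0.2620
  D: x = 0.3175, y = 0.2099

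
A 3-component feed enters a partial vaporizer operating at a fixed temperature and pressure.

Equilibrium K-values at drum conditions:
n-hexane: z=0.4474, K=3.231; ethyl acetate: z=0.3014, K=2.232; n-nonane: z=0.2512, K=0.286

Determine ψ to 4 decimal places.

ψ = 0.9045

Material balance + equilibrium reduce to Σ zᵢ(Kᵢ−1)/(1+ψ(Kᵢ−1)) = 0.
g(0) = ΣzᵢKᵢ − 1 = 1.1901 and g(1) = 1 − Σzᵢ/Kᵢ = -0.1518, so a root lies in (0, 1).
Iterate (Newton) starting at ψ = 0.4:
  ψ = 0.4000: g = 0.52514, g' = -1.0780 → ψ = 0.8871
  ψ = 0.8871: g = 0.02321, g' = -1.3082 → ψ = 0.9049
  ψ = 0.9049: g = -0.00053, g' = -1.3690 → ψ = 0.9045
Converged at ψ = 0.9045.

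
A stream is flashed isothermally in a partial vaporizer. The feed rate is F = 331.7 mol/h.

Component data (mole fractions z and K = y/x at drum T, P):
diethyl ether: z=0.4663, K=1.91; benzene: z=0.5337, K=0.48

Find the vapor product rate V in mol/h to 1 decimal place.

V = 102.9 mol/h

Let ψ = V/F and solve Σ zᵢ(Kᵢ−1)/(1+ψ(Kᵢ−1)) = 0.
g(0) = ΣzᵢKᵢ − 1 = 0.1468 and g(1) = 1 − Σzᵢ/Kᵢ = -0.3560, so a root lies in (0, 1).
Iterate (Newton) starting at ψ = 0.5:
  ψ = 0.5000: g = -0.08339, g' = -0.4459 → ψ = 0.3130
  ψ = 0.3130: g = -0.00121, g' = -0.4398 → ψ = 0.3102
Converged at ψ = 0.3102.
Then V = ψ·F = 0.3102·331.7 = 102.9 mol/h and L = F − V = 228.8 mol/h.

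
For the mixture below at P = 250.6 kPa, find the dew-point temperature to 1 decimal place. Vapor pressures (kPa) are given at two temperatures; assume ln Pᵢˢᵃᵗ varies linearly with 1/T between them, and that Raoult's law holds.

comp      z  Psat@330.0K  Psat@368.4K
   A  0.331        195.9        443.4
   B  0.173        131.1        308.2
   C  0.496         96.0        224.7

Dew-point temperature: Σzᵢ·P/Pᵢˢᵃᵗ(T) = 1. Interpolate ln Pᵢˢᵃᵗ = aᵢ + bᵢ/T.
  T = 330.0 K: ΣzᵢP/Pᵢˢᵃᵗ = 2.0489
  T = 368.4 K: ΣzᵢP/Pᵢˢᵃᵗ = 0.8809
  T = 349.2 K: ΣzᵢP/Pᵢˢᵃᵗ = 1.3126
  T = 358.8 K: ΣzᵢP/Pᵢˢᵃᵗ = 1.0696
  T = 363.6 K: ΣzᵢP/Pᵢˢᵃᵗ = 0.9694
  T = 361.2 K: ΣzᵢP/Pᵢˢᵃᵗ = 1.0179
Interpolating between 361.2 K and 363.6 K gives T ≈ 362.1 K.

T = 362.1 K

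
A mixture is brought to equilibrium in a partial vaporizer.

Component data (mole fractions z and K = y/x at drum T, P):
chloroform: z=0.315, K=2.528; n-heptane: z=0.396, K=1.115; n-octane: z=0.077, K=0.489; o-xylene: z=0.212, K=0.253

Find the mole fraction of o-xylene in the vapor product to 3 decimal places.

Newton–Raphson from V/F = 0.42:
  V/F = 0.420: g = 0.0558, g' = -0.561 → V/F = 0.519
  V/F = 0.519: g = -0.0009, g' = -0.586 → V/F = 0.518
Converged at V/F = 0.518.
Compositions from xᵢ = zᵢ/(1+V/F(Kᵢ−1)), yᵢ = Kᵢxᵢ:
  chloroform: x = 0.176, y = 0.445
  n-heptane: x = 0.374, y = 0.417
  n-octane: x = 0.105, y = 0.051
  o-xylene: x = 0.346, y = 0.087

y_o-xylene = 0.087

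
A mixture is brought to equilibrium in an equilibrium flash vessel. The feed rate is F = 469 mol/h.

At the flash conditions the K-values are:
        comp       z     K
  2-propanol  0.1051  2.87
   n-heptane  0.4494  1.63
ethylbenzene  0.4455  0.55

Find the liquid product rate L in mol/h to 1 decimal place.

Let ψ = V/F and solve Σ zᵢ(Kᵢ−1)/(1+ψ(Kᵢ−1)) = 0.
Feasibility: ΣzᵢKᵢ = 1.2792, Σzᵢ/Kᵢ = 1.1223 — both > 1, two phases present.
Newton iteration, ψ⁰ = 0.5:
  ψ = 0.5000: g = 0.05819, g' = -0.3515 → ψ = 0.6656
  ψ = 0.6656: g = 0.00085, g' = -0.3453 → ψ = 0.6680
Converged at ψ = 0.6680.
Then V = ψ·F = 0.6680·469 = 313.3 mol/h and L = F − V = 155.7 mol/h.

L = 155.7 mol/h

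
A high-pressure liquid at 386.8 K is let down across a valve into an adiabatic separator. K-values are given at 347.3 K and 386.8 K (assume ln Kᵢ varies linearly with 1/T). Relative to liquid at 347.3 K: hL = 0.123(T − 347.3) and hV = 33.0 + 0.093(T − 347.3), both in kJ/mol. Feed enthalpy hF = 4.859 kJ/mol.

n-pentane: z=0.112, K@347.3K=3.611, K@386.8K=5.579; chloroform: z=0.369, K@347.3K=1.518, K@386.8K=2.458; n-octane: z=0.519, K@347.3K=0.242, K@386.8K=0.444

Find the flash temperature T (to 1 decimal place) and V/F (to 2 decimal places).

T = 350.8 K, V/F = 0.13

Adiabatic flash: solve Rachford–Rice at each trial T, then check hF = ψ·hV(T) + (1−ψ)·hL(T).
  T = 347.3 K: K = (3.611, 1.518, 0.242), RR gives ψ = 0.087, H_out = 2.872 kJ/mol
  T = 386.8 K: K = (5.579, 2.458, 0.444), RR gives ψ = 0.588, H_out = 23.559 kJ/mol
  T = 367.1 K: K = (4.544, 1.958, 0.333), RR gives ψ = 0.339, H_out = 13.429 kJ/mol
  T = 357.2 K: K = (4.064, 1.730, 0.285), RR gives ψ = 0.217, H_out = 8.303 kJ/mol
  T = 352.2 K: K = (3.831, 1.621, 0.263), RR gives ψ = 0.152, H_out = 5.605 kJ/mol
  T = 349.8 K: K = (3.723, 1.570, 0.252), RR gives ψ = 0.121, H_out = 4.278 kJ/mol
  T = 351.0 K: K = (3.777, 1.595, 0.258), RR gives ψ = 0.136, H_out = 4.944 kJ/mol
Linear interpolation between T = 349.8 (H_out = 4.278) and T = 351.0 (H_out = 4.944) on hF = 4.859 gives T ≈ 350.8 K, at which ψ = 0.13.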